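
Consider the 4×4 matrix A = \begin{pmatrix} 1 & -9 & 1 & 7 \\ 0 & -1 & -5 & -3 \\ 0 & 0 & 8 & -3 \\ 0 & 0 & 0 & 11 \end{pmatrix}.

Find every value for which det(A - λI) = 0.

A is upper triangular, so its eigenvalues are the diagonal entries.
Diagonal: 1, -1, 8, 11.

-1, 1, 8, 11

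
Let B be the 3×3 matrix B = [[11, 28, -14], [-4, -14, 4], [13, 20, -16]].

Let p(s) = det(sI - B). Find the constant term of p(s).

p(s) = s^3 + 19s^2 + 108s + 180.
The constant term is 180.

180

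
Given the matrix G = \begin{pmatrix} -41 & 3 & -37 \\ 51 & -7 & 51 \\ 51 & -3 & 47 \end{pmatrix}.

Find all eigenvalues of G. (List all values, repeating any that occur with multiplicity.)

-7, -4, 10

Compute the characteristic polynomial p(λ) = det(λI - G).
Expanding the 3×3 determinant: p(λ) = λ^3 + λ^2 - 82λ - 280.
Rational-root test: λ = -4 gives p(-4) = 0.
Dividing by (λ + 4) leaves λ^2 - 3λ - 70.
The quadratic factors as (λ + 7)·(λ - 10).
Eigenvalues: -7, -4, 10.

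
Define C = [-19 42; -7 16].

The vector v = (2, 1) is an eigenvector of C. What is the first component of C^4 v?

First find the eigenvalue: Cv = (4, 2) = 2·(2, 1), so λ = 2.
Then C^4 v = λ^4·v = 2^4·(2, 1) = 16·(2, 1) = (32, 16).

32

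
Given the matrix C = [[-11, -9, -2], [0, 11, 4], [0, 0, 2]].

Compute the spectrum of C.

-11, 2, 11

C is upper triangular, so its eigenvalues are the diagonal entries.
Diagonal: -11, 11, 2.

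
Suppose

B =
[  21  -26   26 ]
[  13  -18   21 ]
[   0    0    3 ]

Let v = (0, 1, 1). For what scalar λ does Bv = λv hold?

3

Compute Bv: B·(0, 1, 1) = (0, 3, 3).
Since Bv = λv, compare component 2: 3 = λ·1, so λ = 3.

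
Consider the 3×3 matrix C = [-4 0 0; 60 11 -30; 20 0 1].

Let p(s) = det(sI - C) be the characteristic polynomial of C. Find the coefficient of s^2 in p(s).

The coefficient of s^2 of det(sI - C) is −trace(C).
trace(C) = (-4) + (11) + (1) = 8, so the coefficient is -8.

-8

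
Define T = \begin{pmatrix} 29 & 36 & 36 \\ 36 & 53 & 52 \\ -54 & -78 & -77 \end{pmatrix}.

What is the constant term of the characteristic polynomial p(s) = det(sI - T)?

p(0) = det(0·I − T) = det(−T) = (−1)^3·det(T).
det(T) = -77, so p(0) = 77.

77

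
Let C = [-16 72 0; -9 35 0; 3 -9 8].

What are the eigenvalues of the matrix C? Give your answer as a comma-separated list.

The characteristic polynomial is p(t) = det(tI - C).
Expanding the 3×3 determinant: p(t) = t^3 - 27t^2 + 240t - 704.
Since p(8) = 0, t = 8 is a root.
Dividing by (t - 8) leaves t^2 - 19t + 88.
The quadratic factors as (t - 8)·(t - 11).
Eigenvalues: 8, 8, 11.

8, 8, 11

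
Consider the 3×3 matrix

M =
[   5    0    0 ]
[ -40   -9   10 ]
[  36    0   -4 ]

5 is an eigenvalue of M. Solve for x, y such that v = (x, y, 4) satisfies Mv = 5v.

1, 0

We need (M - 5I)v = 0.
M - 5I = [[0, 0, 0], [-40, -14, 10], [36, 0, -9]].
Row 1: (0)·x + (0)·y + (0)·4 = 0
Row 2: (-40)·x + (-14)·y + (10)·4 = 0
Row 3: (36)·x + (0)·y + (-9)·4 = 0
Solving gives x = 1, y = 0.
Check: M·(1, 0, 4) = (5, 0, 20) = 5·(1, 0, 4).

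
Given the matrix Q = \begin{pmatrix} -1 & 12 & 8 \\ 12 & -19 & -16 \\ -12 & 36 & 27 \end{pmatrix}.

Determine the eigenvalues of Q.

-1, 3, 5

The characteristic polynomial is p(λ) = det(λI - Q).
Cofactor expansion gives p(λ) = λ^3 - 7λ^2 + 7λ + 15.
Try λ = -1: p(-1) = 0, so -1 is a root.
Dividing by (λ + 1) leaves λ^2 - 8λ + 15.
The quadratic factors as (λ - 3)·(λ - 5).
Eigenvalues: -1, 3, 5.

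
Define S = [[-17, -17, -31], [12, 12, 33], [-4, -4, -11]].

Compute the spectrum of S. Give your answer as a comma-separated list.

-9, -7, 0

Compute the characteristic polynomial p(λ) = det(λI - S).
Expanding along the first row, p(λ) = λ^3 + 16λ^2 + 63λ.
Since p(0) = 0, λ = 0 is a root.
Factor out λ: p(λ) = λ·(λ^2 + 16λ + 63).
The quadratic factors as (λ + 9)·(λ + 7).
Eigenvalues: -9, -7, 0.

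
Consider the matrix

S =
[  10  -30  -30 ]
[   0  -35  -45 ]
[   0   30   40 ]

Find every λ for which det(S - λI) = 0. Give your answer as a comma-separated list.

Compute the characteristic polynomial p(t) = det(tI - S).
Expanding along the first row, p(t) = t^3 - 15t^2 + 500.
Try t = -5: p(-5) = 0, so -5 is a root.
Dividing by (t + 5) leaves t^2 - 20t + 100.
The quadratic factor is (t - 10)^2.
Eigenvalues: -5, 10, 10.

-5, 10, 10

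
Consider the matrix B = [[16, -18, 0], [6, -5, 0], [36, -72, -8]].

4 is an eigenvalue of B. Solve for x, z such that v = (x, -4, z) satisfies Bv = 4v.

-6, 6

We need (B - 4I)v = 0.
B - 4I = [[12, -18, 0], [6, -9, 0], [36, -72, -12]].
Row 1: (12)·x + (-18)·-4 + (0)·z = 0
Row 2: (6)·x + (-9)·-4 + (0)·z = 0
Row 3: (36)·x + (-72)·-4 + (-12)·z = 0
Solving gives x = -6, z = 6.
Check: B·(-6, -4, 6) = (-24, -16, 24) = 4·(-6, -4, 6).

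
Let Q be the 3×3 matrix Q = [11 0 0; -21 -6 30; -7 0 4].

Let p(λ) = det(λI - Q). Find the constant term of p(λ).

264

p(λ) = λ^3 - 9λ^2 - 46λ + 264.
The constant term is 264.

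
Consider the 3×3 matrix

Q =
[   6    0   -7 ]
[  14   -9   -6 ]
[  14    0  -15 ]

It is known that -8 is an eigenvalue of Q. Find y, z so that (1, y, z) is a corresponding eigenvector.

We need (Q + 8I)v = 0.
Q + 8I = [[14, 0, -7], [14, -1, -6], [14, 0, -7]].
Row 1: (14)·1 + (0)·y + (-7)·z = 0
Row 2: (14)·1 + (-1)·y + (-6)·z = 0
Row 3: (14)·1 + (0)·y + (-7)·z = 0
Solving gives y = 2, z = 2.
Check: Q·(1, 2, 2) = (-8, -16, -16) = -8·(1, 2, 2).

2, 2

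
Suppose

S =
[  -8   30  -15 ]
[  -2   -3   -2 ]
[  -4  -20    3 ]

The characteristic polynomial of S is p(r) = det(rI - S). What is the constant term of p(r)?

p(r) = r^3 + 8r^2 - 49r - 392.
The constant term is -392.

-392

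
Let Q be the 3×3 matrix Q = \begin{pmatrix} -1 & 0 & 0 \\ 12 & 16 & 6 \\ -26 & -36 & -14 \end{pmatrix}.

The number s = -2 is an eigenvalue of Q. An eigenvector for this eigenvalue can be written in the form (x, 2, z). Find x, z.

0, -6

We need (Q + 2I)v = 0.
Q + 2I = [[1, 0, 0], [12, 18, 6], [-26, -36, -12]].
Row 1: (1)·x + (0)·2 + (0)·z = 0
Row 2: (12)·x + (18)·2 + (6)·z = 0
Row 3: (-26)·x + (-36)·2 + (-12)·z = 0
Solving gives x = 0, z = -6.
Check: Q·(0, 2, -6) = (0, -4, 12) = -2·(0, 2, -6).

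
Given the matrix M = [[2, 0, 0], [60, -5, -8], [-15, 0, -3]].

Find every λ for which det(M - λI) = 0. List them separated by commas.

Compute the characteristic polynomial p(λ) = det(λI - M).
Expanding the 3×3 determinant: p(λ) = λ^3 + 6λ^2 - λ - 30.
Rational-root test: λ = 2 gives p(2) = 0.
Factor out (λ - 2): p(λ) = (λ - 2)·(λ^2 + 8λ + 15).
The quadratic factors as (λ + 5)·(λ + 3).
Eigenvalues: -5, -3, 2.

-5, -3, 2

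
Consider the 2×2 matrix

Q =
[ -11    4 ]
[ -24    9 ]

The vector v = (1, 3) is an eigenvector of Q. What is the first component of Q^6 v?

First find the eigenvalue: Qv = (1, 3) = 1·(1, 3), so λ = 1.
Then Q^6 v = λ^6·v = 1^6·(1, 3) = 1·(1, 3) = (1, 3).

1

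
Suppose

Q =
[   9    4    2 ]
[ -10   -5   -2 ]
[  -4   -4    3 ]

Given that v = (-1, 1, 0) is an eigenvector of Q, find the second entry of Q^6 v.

First find the eigenvalue: Qv = (-5, 5, 0) = 5·(-1, 1, 0), so λ = 5.
Then Q^6 v = λ^6·v = 5^6·(-1, 1, 0) = 15625·(-1, 1, 0) = (-15625, 15625, 0).

15625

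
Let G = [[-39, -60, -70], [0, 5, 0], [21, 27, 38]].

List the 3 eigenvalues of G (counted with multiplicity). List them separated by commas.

-4, 3, 5

Set up det(λI - G) = 0.
Expanding along the first row, p(λ) = λ^3 - 4λ^2 - 17λ + 60.
Since p(-4) = 0, λ = -4 is a root.
Dividing by (λ + 4) leaves λ^2 - 8λ + 15.
The quadratic factors as (λ - 3)·(λ - 5).
Eigenvalues: -4, 3, 5.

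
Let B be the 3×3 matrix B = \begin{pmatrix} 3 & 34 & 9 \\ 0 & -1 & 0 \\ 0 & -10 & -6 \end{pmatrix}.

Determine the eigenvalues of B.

-6, -1, 3

Set up det(lambda·I - B) = 0.
Expanding the 3×3 determinant: p(lambda) = lambda^3 + 4·lambda^2 - 15·lambda - 18.
Since p(3) = 0, lambda = 3 is a root.
Factor out (lambda - 3): p(lambda) = (lambda - 3)·(lambda^2 + 7·lambda + 6).
The quadratic factors as (lambda + 6)·(lambda + 1).
Eigenvalues: -6, -1, 3.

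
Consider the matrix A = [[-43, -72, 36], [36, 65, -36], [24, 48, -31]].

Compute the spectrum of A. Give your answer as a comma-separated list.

Compute the characteristic polynomial p(r) = det(rI - A).
Expanding the 3×3 determinant: p(r) = r^3 + 9r^2 - 21r - 245.
Since p(5) = 0, r = 5 is a root.
Factor out (r - 5): p(r) = (r - 5)·(r^2 + 14r + 49).
The quadratic factor is (r + 7)^2.
Eigenvalues: -7, -7, 5.

-7, -7, 5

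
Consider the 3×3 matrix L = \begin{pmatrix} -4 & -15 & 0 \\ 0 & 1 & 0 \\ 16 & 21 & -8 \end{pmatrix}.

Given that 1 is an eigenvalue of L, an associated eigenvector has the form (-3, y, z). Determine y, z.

We need (L - 1I)v = 0.
L - 1I = [[-5, -15, 0], [0, 0, 0], [16, 21, -9]].
Row 1: (-5)·-3 + (-15)·y + (0)·z = 0
Row 2: (0)·-3 + (0)·y + (0)·z = 0
Row 3: (16)·-3 + (21)·y + (-9)·z = 0
Solving gives y = 1, z = -3.
Check: L·(-3, 1, -3) = (-3, 1, -3) = 1·(-3, 1, -3).

1, -3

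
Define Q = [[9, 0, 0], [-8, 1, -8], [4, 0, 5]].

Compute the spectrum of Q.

Set up det(μI - Q) = 0.
Expanding the 3×3 determinant: p(μ) = μ^3 - 15μ^2 + 59μ - 45.
Try μ = 1: p(1) = 0, so 1 is a root.
Factor out (μ - 1): p(μ) = (μ - 1)·(μ^2 - 14μ + 45).
The quadratic factors as (μ - 5)·(μ - 9).
Eigenvalues: 1, 5, 9.

1, 5, 9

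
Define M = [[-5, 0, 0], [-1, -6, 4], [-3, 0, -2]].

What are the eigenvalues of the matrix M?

Compute the characteristic polynomial p(lambda) = det(lambda·I - M).
Cofactor expansion gives p(lambda) = lambda^3 + 13·lambda^2 + 52·lambda + 60.
Since p(-2) = 0, lambda = -2 is a root.
Dividing by (lambda + 2) leaves lambda^2 + 11·lambda + 30.
The quadratic factors as (lambda + 6)·(lambda + 5).
Eigenvalues: -6, -5, -2.

-6, -5, -2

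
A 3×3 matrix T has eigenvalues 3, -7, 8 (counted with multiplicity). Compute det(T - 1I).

-112

If T has eigenvalues 3, -7, 8, then T - 1I has eigenvalues 2, -8, 7.
det(T - 1I) = (2) · (-8) · (7) = -112.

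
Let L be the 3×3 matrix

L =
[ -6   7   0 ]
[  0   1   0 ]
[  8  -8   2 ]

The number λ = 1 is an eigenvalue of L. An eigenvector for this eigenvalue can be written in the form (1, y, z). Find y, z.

We need (L - 1I)v = 0.
L - 1I = [[-7, 7, 0], [0, 0, 0], [8, -8, 1]].
Row 1: (-7)·1 + (7)·y + (0)·z = 0
Row 2: (0)·1 + (0)·y + (0)·z = 0
Row 3: (8)·1 + (-8)·y + (1)·z = 0
Solving gives y = 1, z = 0.
Check: L·(1, 1, 0) = (1, 1, 0) = 1·(1, 1, 0).

1, 0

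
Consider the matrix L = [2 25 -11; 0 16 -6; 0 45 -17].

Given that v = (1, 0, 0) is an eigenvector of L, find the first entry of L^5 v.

32

First find the eigenvalue: Lv = (2, 0, 0) = 2·(1, 0, 0), so λ = 2.
Then L^5 v = λ^5·v = 2^5·(1, 0, 0) = 32·(1, 0, 0) = (32, 0, 0).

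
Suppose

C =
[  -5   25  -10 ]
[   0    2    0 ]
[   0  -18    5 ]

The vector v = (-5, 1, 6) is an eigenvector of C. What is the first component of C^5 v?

-160

First find the eigenvalue: Cv = (-10, 2, 12) = 2·(-5, 1, 6), so λ = 2.
Then C^5 v = λ^5·v = 2^5·(-5, 1, 6) = 32·(-5, 1, 6) = (-160, 32, 192).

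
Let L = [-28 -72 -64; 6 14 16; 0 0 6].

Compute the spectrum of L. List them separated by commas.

Set up det(tI - L) = 0.
Expanding the 3×3 determinant: p(t) = t^3 + 8t^2 - 44t - 240.
Since p(-4) = 0, t = -4 is a root.
Factor out (t + 4): p(t) = (t + 4)·(t^2 + 4t - 60).
The quadratic factors as (t + 10)·(t - 6).
Eigenvalues: -10, -4, 6.

-10, -4, 6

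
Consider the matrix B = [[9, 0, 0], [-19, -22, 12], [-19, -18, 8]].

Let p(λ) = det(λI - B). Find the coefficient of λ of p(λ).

-86

p(λ) = λ^3 + 5λ^2 - 86λ - 360.
The coefficient of λ is -86.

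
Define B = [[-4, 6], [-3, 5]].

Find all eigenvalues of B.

det(B - tI) = (-4 - t)(5 - t) - (6)·(-3) = t^2 - t - 2.
This factors as (t + 1)·(t - 2) = 0.
Eigenvalues: -1, 2.

-1, 2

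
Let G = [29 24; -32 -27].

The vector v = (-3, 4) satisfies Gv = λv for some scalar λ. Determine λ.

Compute Gv: G·(-3, 4) = (9, -12).
Since Gv = λv, compare component 1: 9 = λ·-3, so λ = -3.

-3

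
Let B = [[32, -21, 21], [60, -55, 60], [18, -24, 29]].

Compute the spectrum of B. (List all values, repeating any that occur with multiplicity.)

Set up det(tI - B) = 0.
Cofactor expansion gives p(t) = t^3 - 6t^2 - 105t + 550.
Rational-root test: t = 11 gives p(11) = 0.
Dividing by (t - 11) leaves t^2 + 5t - 50.
The quadratic factors as (t + 10)·(t - 5).
Eigenvalues: -10, 5, 11.

-10, 5, 11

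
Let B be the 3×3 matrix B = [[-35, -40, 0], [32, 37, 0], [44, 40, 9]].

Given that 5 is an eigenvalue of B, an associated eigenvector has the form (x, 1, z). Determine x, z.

-1, 1

We need (B - 5I)v = 0.
B - 5I = [[-40, -40, 0], [32, 32, 0], [44, 40, 4]].
Row 1: (-40)·x + (-40)·1 + (0)·z = 0
Row 2: (32)·x + (32)·1 + (0)·z = 0
Row 3: (44)·x + (40)·1 + (4)·z = 0
Solving gives x = -1, z = 1.
Check: B·(-1, 1, 1) = (-5, 5, 5) = 5·(-1, 1, 1).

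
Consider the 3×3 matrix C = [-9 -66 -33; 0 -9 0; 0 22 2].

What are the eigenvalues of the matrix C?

-9, -9, 2

The characteristic polynomial is p(λ) = det(λI - C).
Expanding along the first row, p(λ) = λ^3 + 16λ^2 + 45λ - 162.
Rational-root test: λ = 2 gives p(2) = 0.
Dividing by (λ - 2) leaves λ^2 + 18λ + 81.
The quadratic factor is (λ + 9)^2.
Eigenvalues: -9, -9, 2.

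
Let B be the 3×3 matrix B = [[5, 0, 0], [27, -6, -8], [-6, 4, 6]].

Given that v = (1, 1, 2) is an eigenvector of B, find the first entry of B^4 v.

First find the eigenvalue: Bv = (5, 5, 10) = 5·(1, 1, 2), so λ = 5.
Then B^4 v = λ^4·v = 5^4·(1, 1, 2) = 625·(1, 1, 2) = (625, 625, 1250).

625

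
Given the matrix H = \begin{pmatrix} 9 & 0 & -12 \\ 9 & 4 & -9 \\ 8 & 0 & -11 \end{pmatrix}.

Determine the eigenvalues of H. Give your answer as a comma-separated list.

Compute the characteristic polynomial p(lambda) = det(lambda·I - H).
Cofactor expansion gives p(lambda) = lambda^3 - 2·lambda^2 - 11·lambda + 12.
Since p(1) = 0, lambda = 1 is a root.
Factor out (lambda - 1): p(lambda) = (lambda - 1)·(lambda^2 - lambda - 12).
The quadratic factors as (lambda + 3)·(lambda - 4).
Eigenvalues: -3, 1, 4.

-3, 1, 4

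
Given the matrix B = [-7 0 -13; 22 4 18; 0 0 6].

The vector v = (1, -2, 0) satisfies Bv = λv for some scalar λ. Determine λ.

Compute Bv: B·(1, -2, 0) = (-7, 14, 0).
Since Bv = λv, compare component 1: -7 = λ·1, so λ = -7.

-7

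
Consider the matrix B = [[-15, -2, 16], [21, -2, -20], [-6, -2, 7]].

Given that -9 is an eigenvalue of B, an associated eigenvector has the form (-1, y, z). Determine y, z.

We need (B + 9I)v = 0.
B + 9I = [[-6, -2, 16], [21, 7, -20], [-6, -2, 16]].
Row 1: (-6)·-1 + (-2)·y + (16)·z = 0
Row 2: (21)·-1 + (7)·y + (-20)·z = 0
Row 3: (-6)·-1 + (-2)·y + (16)·z = 0
Solving gives y = 3, z = 0.
Check: B·(-1, 3, 0) = (9, -27, 0) = -9·(-1, 3, 0).

3, 0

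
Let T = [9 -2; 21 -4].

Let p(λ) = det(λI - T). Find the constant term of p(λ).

6

p(λ) = λ^2 - 5λ + 6.
The constant term is 6.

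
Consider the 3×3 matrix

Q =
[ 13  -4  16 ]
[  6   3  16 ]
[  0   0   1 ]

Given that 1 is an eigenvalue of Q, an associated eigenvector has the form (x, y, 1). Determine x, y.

-2, -2

We need (Q - 1I)v = 0.
Q - 1I = [[12, -4, 16], [6, 2, 16], [0, 0, 0]].
Row 1: (12)·x + (-4)·y + (16)·1 = 0
Row 2: (6)·x + (2)·y + (16)·1 = 0
Row 3: (0)·x + (0)·y + (0)·1 = 0
Solving gives x = -2, y = -2.
Check: Q·(-2, -2, 1) = (-2, -2, 1) = 1·(-2, -2, 1).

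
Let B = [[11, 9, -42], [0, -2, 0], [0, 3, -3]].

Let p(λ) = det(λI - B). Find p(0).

p(0) = det(0·I − B) = det(−B) = (−1)^3·det(B).
det(B) = 66, so p(0) = -66.

-66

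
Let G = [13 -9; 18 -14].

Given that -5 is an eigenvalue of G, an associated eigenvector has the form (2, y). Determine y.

4

We need (G + 5I)v = 0.
G + 5I = [[18, -9], [18, -9]].
Row 1: (18)·2 + (-9)·y = 0
Row 2: (18)·2 + (-9)·y = 0
Solving gives y = 4.
Check: G·(2, 4) = (-10, -20) = -5·(2, 4).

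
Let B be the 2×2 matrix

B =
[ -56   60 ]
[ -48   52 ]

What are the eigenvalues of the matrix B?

-8, 4

det(B - sI) = (-56 - s)(52 - s) - (60)·(-48) = s^2 + 4s - 32.
This factors as (s + 8)·(s - 4) = 0.
Eigenvalues: -8, 4.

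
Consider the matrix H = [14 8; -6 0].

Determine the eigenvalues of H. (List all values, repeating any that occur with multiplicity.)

6, 8

det(H - λI) = (14 - λ)(0 - λ) - (8)·(-6) = λ^2 - 14λ + 48.
This factors as (λ - 6)·(λ - 8) = 0.
Eigenvalues: 6, 8.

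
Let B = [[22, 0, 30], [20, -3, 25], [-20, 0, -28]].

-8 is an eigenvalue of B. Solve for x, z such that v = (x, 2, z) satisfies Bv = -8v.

2, -2

We need (B + 8I)v = 0.
B + 8I = [[30, 0, 30], [20, 5, 25], [-20, 0, -20]].
Row 1: (30)·x + (0)·2 + (30)·z = 0
Row 2: (20)·x + (5)·2 + (25)·z = 0
Row 3: (-20)·x + (0)·2 + (-20)·z = 0
Solving gives x = 2, z = -2.
Check: B·(2, 2, -2) = (-16, -16, 16) = -8·(2, 2, -2).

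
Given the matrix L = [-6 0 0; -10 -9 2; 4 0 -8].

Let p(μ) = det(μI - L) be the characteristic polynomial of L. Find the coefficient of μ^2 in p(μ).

23

The coefficient of μ^2 of det(μI - L) is −trace(L).
trace(L) = (-6) + (-9) + (-8) = -23, so the coefficient is 23.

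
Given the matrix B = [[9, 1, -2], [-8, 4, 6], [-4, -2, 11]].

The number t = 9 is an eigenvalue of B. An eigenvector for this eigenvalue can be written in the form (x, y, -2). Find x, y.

We need (B - 9I)v = 0.
B - 9I = [[0, 1, -2], [-8, -5, 6], [-4, -2, 2]].
Row 1: (0)·x + (1)·y + (-2)·-2 = 0
Row 2: (-8)·x + (-5)·y + (6)·-2 = 0
Row 3: (-4)·x + (-2)·y + (2)·-2 = 0
Solving gives x = 1, y = -4.
Check: B·(1, -4, -2) = (9, -36, -18) = 9·(1, -4, -2).

1, -4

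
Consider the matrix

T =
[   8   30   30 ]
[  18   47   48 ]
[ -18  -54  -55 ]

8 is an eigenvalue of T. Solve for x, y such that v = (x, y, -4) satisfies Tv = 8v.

2, 4

We need (T - 8I)v = 0.
T - 8I = [[0, 30, 30], [18, 39, 48], [-18, -54, -63]].
Row 1: (0)·x + (30)·y + (30)·-4 = 0
Row 2: (18)·x + (39)·y + (48)·-4 = 0
Row 3: (-18)·x + (-54)·y + (-63)·-4 = 0
Solving gives x = 2, y = 4.
Check: T·(2, 4, -4) = (16, 32, -32) = 8·(2, 4, -4).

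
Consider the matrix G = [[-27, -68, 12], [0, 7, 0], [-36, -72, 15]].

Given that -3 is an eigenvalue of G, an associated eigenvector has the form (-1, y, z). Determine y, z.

0, -2

We need (G + 3I)v = 0.
G + 3I = [[-24, -68, 12], [0, 10, 0], [-36, -72, 18]].
Row 1: (-24)·-1 + (-68)·y + (12)·z = 0
Row 2: (0)·-1 + (10)·y + (0)·z = 0
Row 3: (-36)·-1 + (-72)·y + (18)·z = 0
Solving gives y = 0, z = -2.
Check: G·(-1, 0, -2) = (3, 0, 6) = -3·(-1, 0, -2).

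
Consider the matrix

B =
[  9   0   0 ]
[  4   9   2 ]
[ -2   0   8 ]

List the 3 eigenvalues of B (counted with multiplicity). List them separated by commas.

The characteristic polynomial is p(r) = det(rI - B).
Expanding the 3×3 determinant: p(r) = r^3 - 26r^2 + 225r - 648.
Rational-root test: r = 9 gives p(9) = 0.
Dividing by (r - 9) leaves r^2 - 17r + 72.
The quadratic factors as (r - 8)·(r - 9).
Eigenvalues: 8, 9, 9.

8, 9, 9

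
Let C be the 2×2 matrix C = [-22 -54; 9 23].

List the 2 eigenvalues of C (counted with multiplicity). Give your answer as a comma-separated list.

det(C - λI) = (-22 - λ)(23 - λ) - (-54)·(9) = λ^2 - λ - 20.
This factors as (λ + 4)·(λ - 5) = 0.
Eigenvalues: -4, 5.

-4, 5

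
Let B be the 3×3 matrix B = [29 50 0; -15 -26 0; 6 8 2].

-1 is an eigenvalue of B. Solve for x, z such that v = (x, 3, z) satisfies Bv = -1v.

-5, 2

We need (B + 1I)v = 0.
B + 1I = [[30, 50, 0], [-15, -25, 0], [6, 8, 3]].
Row 1: (30)·x + (50)·3 + (0)·z = 0
Row 2: (-15)·x + (-25)·3 + (0)·z = 0
Row 3: (6)·x + (8)·3 + (3)·z = 0
Solving gives x = -5, z = 2.
Check: B·(-5, 3, 2) = (5, -3, -2) = -1·(-5, 3, 2).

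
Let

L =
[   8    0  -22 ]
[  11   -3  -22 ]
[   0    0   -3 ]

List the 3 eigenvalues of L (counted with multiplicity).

-3, -3, 8

Set up det(λI - L) = 0.
Cofactor expansion gives p(λ) = λ^3 - 2λ^2 - 39λ - 72.
Since p(-3) = 0, λ = -3 is a root.
Factor out (λ + 3): p(λ) = (λ + 3)·(λ^2 - 5λ - 24).
The quadratic factors as (λ + 3)·(λ - 8).
Eigenvalues: -3, -3, 8.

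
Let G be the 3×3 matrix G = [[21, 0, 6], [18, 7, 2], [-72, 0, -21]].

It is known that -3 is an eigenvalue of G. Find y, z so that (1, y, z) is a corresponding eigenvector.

We need (G + 3I)v = 0.
G + 3I = [[24, 0, 6], [18, 10, 2], [-72, 0, -18]].
Row 1: (24)·1 + (0)·y + (6)·z = 0
Row 2: (18)·1 + (10)·y + (2)·z = 0
Row 3: (-72)·1 + (0)·y + (-18)·z = 0
Solving gives y = -1, z = -4.
Check: G·(1, -1, -4) = (-3, 3, 12) = -3·(1, -1, -4).

-1, -4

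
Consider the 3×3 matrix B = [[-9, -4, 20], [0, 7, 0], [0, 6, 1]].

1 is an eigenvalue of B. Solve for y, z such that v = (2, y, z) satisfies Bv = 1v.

We need (B - 1I)v = 0.
B - 1I = [[-10, -4, 20], [0, 6, 0], [0, 6, 0]].
Row 1: (-10)·2 + (-4)·y + (20)·z = 0
Row 2: (0)·2 + (6)·y + (0)·z = 0
Row 3: (0)·2 + (6)·y + (0)·z = 0
Solving gives y = 0, z = 1.
Check: B·(2, 0, 1) = (2, 0, 1) = 1·(2, 0, 1).

0, 1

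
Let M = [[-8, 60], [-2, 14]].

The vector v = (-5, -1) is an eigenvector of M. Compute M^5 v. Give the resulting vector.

(-5120, -1024)

First find the eigenvalue: Mv = (-20, -4) = 4·(-5, -1), so λ = 4.
Then M^5 v = λ^5·v = 4^5·(-5, -1) = 1024·(-5, -1) = (-5120, -1024).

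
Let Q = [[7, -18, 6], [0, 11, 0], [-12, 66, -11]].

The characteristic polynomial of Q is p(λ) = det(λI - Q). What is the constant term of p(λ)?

p(λ) = λ^3 - 7λ^2 - 49λ + 55.
The constant term is 55.

55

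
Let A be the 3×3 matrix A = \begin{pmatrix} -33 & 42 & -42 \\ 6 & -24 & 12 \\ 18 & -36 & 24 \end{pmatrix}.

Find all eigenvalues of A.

-12, -12, -9

Set up det(λI - A) = 0.
Expanding the 3×3 determinant: p(λ) = λ^3 + 33λ^2 + 360λ + 1296.
Rational-root test: λ = -9 gives p(-9) = 0.
Factor out (λ + 9): p(λ) = (λ + 9)·(λ^2 + 24λ + 144).
The quadratic factor is (λ + 12)^2.
Eigenvalues: -12, -12, -9.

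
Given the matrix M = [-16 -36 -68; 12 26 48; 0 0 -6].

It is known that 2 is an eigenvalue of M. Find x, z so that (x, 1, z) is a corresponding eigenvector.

We need (M - 2I)v = 0.
M - 2I = [[-18, -36, -68], [12, 24, 48], [0, 0, -8]].
Row 1: (-18)·x + (-36)·1 + (-68)·z = 0
Row 2: (12)·x + (24)·1 + (48)·z = 0
Row 3: (0)·x + (0)·1 + (-8)·z = 0
Solving gives x = -2, z = 0.
Check: M·(-2, 1, 0) = (-4, 2, 0) = 2·(-2, 1, 0).

-2, 0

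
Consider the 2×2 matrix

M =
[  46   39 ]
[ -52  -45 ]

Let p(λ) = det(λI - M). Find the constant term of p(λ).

p(λ) = λ^2 - λ - 42.
The constant term is -42.

-42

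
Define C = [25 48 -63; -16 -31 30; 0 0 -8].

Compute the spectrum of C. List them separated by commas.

-8, -7, 1

The characteristic polynomial is p(μ) = det(μI - C).
Expanding the 3×3 determinant: p(μ) = μ^3 + 14μ^2 + 41μ - 56.
Rational-root test: μ = 1 gives p(1) = 0.
Factor out (μ - 1): p(μ) = (μ - 1)·(μ^2 + 15μ + 56).
The quadratic factors as (μ + 8)·(μ + 7).
Eigenvalues: -8, -7, 1.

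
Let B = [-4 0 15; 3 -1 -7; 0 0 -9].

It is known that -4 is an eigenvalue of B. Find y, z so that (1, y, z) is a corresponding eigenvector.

We need (B + 4I)v = 0.
B + 4I = [[0, 0, 15], [3, 3, -7], [0, 0, -5]].
Row 1: (0)·1 + (0)·y + (15)·z = 0
Row 2: (3)·1 + (3)·y + (-7)·z = 0
Row 3: (0)·1 + (0)·y + (-5)·z = 0
Solving gives y = -1, z = 0.
Check: B·(1, -1, 0) = (-4, 4, 0) = -4·(1, -1, 0).

-1, 0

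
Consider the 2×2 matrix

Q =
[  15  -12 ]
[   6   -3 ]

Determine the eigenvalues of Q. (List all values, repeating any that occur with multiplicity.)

det(Q - tI) = (15 - t)(-3 - t) - (-12)·(6) = t^2 - 12t + 27.
This factors as (t - 3)·(t - 9) = 0.
Eigenvalues: 3, 9.

3, 9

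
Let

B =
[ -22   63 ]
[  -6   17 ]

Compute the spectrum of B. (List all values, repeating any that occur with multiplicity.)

det(B - rI) = (-22 - r)(17 - r) - (63)·(-6) = r^2 + 5r + 4.
This factors as (r + 4)·(r + 1) = 0.
Eigenvalues: -4, -1.

-4, -1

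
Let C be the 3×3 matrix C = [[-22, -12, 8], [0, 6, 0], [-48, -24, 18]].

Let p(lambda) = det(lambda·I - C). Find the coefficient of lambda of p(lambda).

-36

p(lambda) = lambda^3 - 2·lambda^2 - 36·lambda + 72.
The coefficient of lambda is -36.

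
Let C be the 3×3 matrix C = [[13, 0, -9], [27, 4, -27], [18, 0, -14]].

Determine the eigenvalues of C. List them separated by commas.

Compute the characteristic polynomial p(λ) = det(λI - C).
Expanding the 3×3 determinant: p(λ) = λ^3 - 3λ^2 - 24λ + 80.
Try λ = 4: p(4) = 0, so 4 is a root.
Factor out (λ - 4): p(λ) = (λ - 4)·(λ^2 + λ - 20).
The quadratic factors as (λ + 5)·(λ - 4).
Eigenvalues: -5, 4, 4.

-5, 4, 4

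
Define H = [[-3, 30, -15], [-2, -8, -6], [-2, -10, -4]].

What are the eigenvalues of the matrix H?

-9, -8, 2

Set up det(sI - H) = 0.
Cofactor expansion gives p(s) = s^3 + 15s^2 + 38s - 144.
Try s = -9: p(-9) = 0, so -9 is a root.
Factor out (s + 9): p(s) = (s + 9)·(s^2 + 6s - 16).
The quadratic factors as (s + 8)·(s - 2).
Eigenvalues: -9, -8, 2.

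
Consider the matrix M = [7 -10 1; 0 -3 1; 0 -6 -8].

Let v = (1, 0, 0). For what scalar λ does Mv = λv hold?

Compute Mv: M·(1, 0, 0) = (7, 0, 0).
Since Mv = λv, compare component 1: 7 = λ·1, so λ = 7.

7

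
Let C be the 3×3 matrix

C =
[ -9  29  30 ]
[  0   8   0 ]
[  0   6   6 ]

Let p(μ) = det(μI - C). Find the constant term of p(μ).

432

p(μ) = μ^3 - 5μ^2 - 78μ + 432.
The constant term is 432.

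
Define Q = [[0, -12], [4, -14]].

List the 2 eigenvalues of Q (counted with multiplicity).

-8, -6

det(Q - rI) = (0 - r)(-14 - r) - (-12)·(4) = r^2 + 14r + 48.
This factors as (r + 8)·(r + 6) = 0.
Eigenvalues: -8, -6.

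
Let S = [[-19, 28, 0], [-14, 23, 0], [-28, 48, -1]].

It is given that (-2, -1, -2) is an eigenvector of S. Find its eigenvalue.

-5

Compute Sv: S·(-2, -1, -2) = (10, 5, 10).
Since Sv = λv, compare component 1: 10 = λ·-2, so λ = -5.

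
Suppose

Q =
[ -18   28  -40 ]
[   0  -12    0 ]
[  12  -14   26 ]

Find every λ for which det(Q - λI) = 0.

Compute the characteristic polynomial p(λ) = det(λI - Q).
Expanding along the first row, p(λ) = λ^3 + 4λ^2 - 84λ + 144.
Since p(-12) = 0, λ = -12 is a root.
Dividing by (λ + 12) leaves λ^2 - 8λ + 12.
The quadratic factors as (λ - 2)·(λ - 6).
Eigenvalues: -12, 2, 6.

-12, 2, 6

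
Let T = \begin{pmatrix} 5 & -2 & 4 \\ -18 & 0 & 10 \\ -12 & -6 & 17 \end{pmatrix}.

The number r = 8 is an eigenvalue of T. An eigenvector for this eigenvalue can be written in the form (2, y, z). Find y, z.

We need (T - 8I)v = 0.
T - 8I = [[-3, -2, 4], [-18, -8, 10], [-12, -6, 9]].
Row 1: (-3)·2 + (-2)·y + (4)·z = 0
Row 2: (-18)·2 + (-8)·y + (10)·z = 0
Row 3: (-12)·2 + (-6)·y + (9)·z = 0
Solving gives y = -7, z = -2.
Check: T·(2, -7, -2) = (16, -56, -16) = 8·(2, -7, -2).

-7, -2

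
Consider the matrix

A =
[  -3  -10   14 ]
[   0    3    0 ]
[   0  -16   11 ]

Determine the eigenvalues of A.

-3, 3, 11

Compute the characteristic polynomial p(s) = det(sI - A).
Expanding the 3×3 determinant: p(s) = s^3 - 11s^2 - 9s + 99.
Rational-root test: s = -3 gives p(-3) = 0.
Factor out (s + 3): p(s) = (s + 3)·(s^2 - 14s + 33).
The quadratic factors as (s - 3)·(s - 11).
Eigenvalues: -3, 3, 11.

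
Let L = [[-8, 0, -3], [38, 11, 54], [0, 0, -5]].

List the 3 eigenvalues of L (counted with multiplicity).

-8, -5, 11

Set up det(lambda·I - L) = 0.
Cofactor expansion gives p(lambda) = lambda^3 + 2·lambda^2 - 103·lambda - 440.
Rational-root test: lambda = -5 gives p(-5) = 0.
Dividing by (lambda + 5) leaves lambda^2 - 3·lambda - 88.
The quadratic factors as (lambda + 8)·(lambda - 11).
Eigenvalues: -8, -5, 11.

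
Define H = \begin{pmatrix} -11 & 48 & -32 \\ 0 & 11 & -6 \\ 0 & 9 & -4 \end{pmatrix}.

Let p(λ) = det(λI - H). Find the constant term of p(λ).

p(λ) = λ^3 + 4λ^2 - 67λ + 110.
The constant term is 110.

110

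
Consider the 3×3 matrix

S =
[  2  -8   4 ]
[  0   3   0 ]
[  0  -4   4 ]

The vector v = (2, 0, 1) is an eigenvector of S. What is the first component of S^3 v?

128

First find the eigenvalue: Sv = (8, 0, 4) = 4·(2, 0, 1), so λ = 4.
Then S^3 v = λ^3·v = 4^3·(2, 0, 1) = 64·(2, 0, 1) = (128, 0, 64).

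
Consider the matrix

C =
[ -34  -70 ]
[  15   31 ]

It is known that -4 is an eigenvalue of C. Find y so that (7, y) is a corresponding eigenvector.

We need (C + 4I)v = 0.
C + 4I = [[-30, -70], [15, 35]].
Row 1: (-30)·7 + (-70)·y = 0
Row 2: (15)·7 + (35)·y = 0
Solving gives y = -3.
Check: C·(7, -3) = (-28, 12) = -4·(7, -3).

-3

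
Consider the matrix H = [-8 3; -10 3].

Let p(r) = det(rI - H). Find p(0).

6

p(0) = det(0·I − H) = det(−H) = (−1)^2·det(H).
det(H) = 6, so p(0) = 6.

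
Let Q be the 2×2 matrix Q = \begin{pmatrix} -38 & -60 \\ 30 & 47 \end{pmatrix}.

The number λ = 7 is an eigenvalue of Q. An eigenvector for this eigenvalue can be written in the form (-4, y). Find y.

We need (Q - 7I)v = 0.
Q - 7I = [[-45, -60], [30, 40]].
Row 1: (-45)·-4 + (-60)·y = 0
Row 2: (30)·-4 + (40)·y = 0
Solving gives y = 3.
Check: Q·(-4, 3) = (-28, 21) = 7·(-4, 3).

3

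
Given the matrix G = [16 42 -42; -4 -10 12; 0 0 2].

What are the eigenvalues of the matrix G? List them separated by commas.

Set up det(λI - G) = 0.
Expanding along the first row, p(λ) = λ^3 - 8λ^2 + 20λ - 16.
Since p(2) = 0, λ = 2 is a root.
Factor out (λ - 2): p(λ) = (λ - 2)·(λ^2 - 6λ + 8).
The quadratic factors as (λ - 2)·(λ - 4).
Eigenvalues: 2, 2, 4.

2, 2, 4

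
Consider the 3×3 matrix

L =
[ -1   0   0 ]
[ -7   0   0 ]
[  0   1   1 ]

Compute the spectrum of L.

-1, 0, 1

L is lower triangular, so its eigenvalues are the diagonal entries.
Diagonal: -1, 0, 1.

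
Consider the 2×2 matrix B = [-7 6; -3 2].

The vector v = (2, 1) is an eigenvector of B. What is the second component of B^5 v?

-1024

First find the eigenvalue: Bv = (-8, -4) = -4·(2, 1), so λ = -4.
Then B^5 v = λ^5·v = (-4)^5·(2, 1) = -1024·(2, 1) = (-2048, -1024).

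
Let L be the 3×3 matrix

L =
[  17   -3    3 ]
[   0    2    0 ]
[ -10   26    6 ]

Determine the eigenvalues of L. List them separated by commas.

2, 11, 12

Set up det(sI - L) = 0.
Cofactor expansion gives p(s) = s^3 - 25s^2 + 178s - 264.
Since p(2) = 0, s = 2 is a root.
Dividing by (s - 2) leaves s^2 - 23s + 132.
The quadratic factors as (s - 11)·(s - 12).
Eigenvalues: 2, 11, 12.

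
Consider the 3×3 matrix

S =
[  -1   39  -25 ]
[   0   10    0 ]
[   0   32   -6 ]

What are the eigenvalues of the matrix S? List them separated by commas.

-6, -1, 10

Compute the characteristic polynomial p(r) = det(rI - S).
Expanding along the first row, p(r) = r^3 - 3r^2 - 64r - 60.
Since p(-1) = 0, r = -1 is a root.
Factor out (r + 1): p(r) = (r + 1)·(r^2 - 4r - 60).
The quadratic factors as (r + 6)·(r - 10).
Eigenvalues: -6, -1, 10.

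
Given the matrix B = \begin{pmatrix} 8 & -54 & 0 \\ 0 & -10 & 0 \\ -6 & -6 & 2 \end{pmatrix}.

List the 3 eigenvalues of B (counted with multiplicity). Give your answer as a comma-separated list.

-10, 2, 8

Compute the characteristic polynomial p(r) = det(rI - B).
Expanding the 3×3 determinant: p(r) = r^3 - 84r + 160.
Since p(-10) = 0, r = -10 is a root.
Factor out (r + 10): p(r) = (r + 10)·(r^2 - 10r + 16).
The quadratic factors as (r - 2)·(r - 8).
Eigenvalues: -10, 2, 8.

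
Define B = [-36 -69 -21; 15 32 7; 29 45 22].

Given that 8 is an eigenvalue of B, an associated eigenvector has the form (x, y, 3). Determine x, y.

We need (B - 8I)v = 0.
B - 8I = [[-44, -69, -21], [15, 24, 7], [29, 45, 14]].
Row 1: (-44)·x + (-69)·y + (-21)·3 = 0
Row 2: (15)·x + (24)·y + (7)·3 = 0
Row 3: (29)·x + (45)·y + (14)·3 = 0
Solving gives x = -3, y = 1.
Check: B·(-3, 1, 3) = (-24, 8, 24) = 8·(-3, 1, 3).

-3, 1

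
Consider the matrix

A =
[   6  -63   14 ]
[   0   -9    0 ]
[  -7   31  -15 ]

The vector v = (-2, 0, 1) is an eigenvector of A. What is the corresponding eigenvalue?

Compute Av: A·(-2, 0, 1) = (2, 0, -1).
Since Av = λv, compare component 1: 2 = λ·-2, so λ = -1.

-1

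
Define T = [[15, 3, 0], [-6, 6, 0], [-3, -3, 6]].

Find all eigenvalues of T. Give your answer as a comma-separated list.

6, 9, 12

Compute the characteristic polynomial p(μ) = det(μI - T).
Cofactor expansion gives p(μ) = μ^3 - 27μ^2 + 234μ - 648.
Rational-root test: μ = 6 gives p(6) = 0.
Dividing by (μ - 6) leaves μ^2 - 21μ + 108.
The quadratic factors as (μ - 9)·(μ - 12).
Eigenvalues: 6, 9, 12.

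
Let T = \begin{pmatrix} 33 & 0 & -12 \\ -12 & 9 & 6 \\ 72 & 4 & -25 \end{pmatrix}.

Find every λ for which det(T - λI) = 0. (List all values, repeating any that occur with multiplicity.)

The characteristic polynomial is p(s) = det(sI - T).
Expanding the 3×3 determinant: p(s) = s^3 - 17s^2 + 87s - 135.
Rational-root test: s = 3 gives p(3) = 0.
Factor out (s - 3): p(s) = (s - 3)·(s^2 - 14s + 45).
The quadratic factors as (s - 5)·(s - 9).
Eigenvalues: 3, 5, 9.

3, 5, 9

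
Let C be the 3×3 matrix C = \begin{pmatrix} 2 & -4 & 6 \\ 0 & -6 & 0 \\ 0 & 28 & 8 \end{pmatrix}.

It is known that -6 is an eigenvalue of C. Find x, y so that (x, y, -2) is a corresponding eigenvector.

2, 1

We need (C + 6I)v = 0.
C + 6I = [[8, -4, 6], [0, 0, 0], [0, 28, 14]].
Row 1: (8)·x + (-4)·y + (6)·-2 = 0
Row 2: (0)·x + (0)·y + (0)·-2 = 0
Row 3: (0)·x + (28)·y + (14)·-2 = 0
Solving gives x = 2, y = 1.
Check: C·(2, 1, -2) = (-12, -6, 12) = -6·(2, 1, -2).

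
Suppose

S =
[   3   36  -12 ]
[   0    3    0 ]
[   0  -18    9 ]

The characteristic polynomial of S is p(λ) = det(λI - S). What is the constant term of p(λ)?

-81

p(λ) = λ^3 - 15λ^2 + 63λ - 81.
The constant term is -81.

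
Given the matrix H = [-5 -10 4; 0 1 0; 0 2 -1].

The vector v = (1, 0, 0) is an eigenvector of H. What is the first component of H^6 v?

15625

First find the eigenvalue: Hv = (-5, 0, 0) = -5·(1, 0, 0), so λ = -5.
Then H^6 v = λ^6·v = (-5)^6·(1, 0, 0) = 15625·(1, 0, 0) = (15625, 0, 0).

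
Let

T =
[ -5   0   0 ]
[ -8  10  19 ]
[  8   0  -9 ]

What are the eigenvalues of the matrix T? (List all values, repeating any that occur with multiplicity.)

Compute the characteristic polynomial p(s) = det(sI - T).
Expanding along the first row, p(s) = s^3 + 4s^2 - 95s - 450.
Rational-root test: s = -9 gives p(-9) = 0.
Factor out (s + 9): p(s) = (s + 9)·(s^2 - 5s - 50).
The quadratic factors as (s + 5)·(s - 10).
Eigenvalues: -9, -5, 10.

-9, -5, 10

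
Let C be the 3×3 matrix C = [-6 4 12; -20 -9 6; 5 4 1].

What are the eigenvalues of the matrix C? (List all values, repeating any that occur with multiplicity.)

-11, -2, -1

The characteristic polynomial is p(λ) = det(λI - C).
Expanding the 3×3 determinant: p(λ) = λ^3 + 14λ^2 + 35λ + 22.
Try λ = -1: p(-1) = 0, so -1 is a root.
Dividing by (λ + 1) leaves λ^2 + 13λ + 22.
The quadratic factors as (λ + 11)·(λ + 2).
Eigenvalues: -11, -2, -1.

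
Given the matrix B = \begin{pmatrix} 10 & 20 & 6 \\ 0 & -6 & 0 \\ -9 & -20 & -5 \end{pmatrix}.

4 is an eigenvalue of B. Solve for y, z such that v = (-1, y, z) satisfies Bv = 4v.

0, 1

We need (B - 4I)v = 0.
B - 4I = [[6, 20, 6], [0, -10, 0], [-9, -20, -9]].
Row 1: (6)·-1 + (20)·y + (6)·z = 0
Row 2: (0)·-1 + (-10)·y + (0)·z = 0
Row 3: (-9)·-1 + (-20)·y + (-9)·z = 0
Solving gives y = 0, z = 1.
Check: B·(-1, 0, 1) = (-4, 0, 4) = 4·(-1, 0, 1).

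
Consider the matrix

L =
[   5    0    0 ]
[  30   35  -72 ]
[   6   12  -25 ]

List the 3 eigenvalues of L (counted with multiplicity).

-1, 5, 11

The characteristic polynomial is p(t) = det(tI - L).
Expanding the 3×3 determinant: p(t) = t^3 - 15t^2 + 39t + 55.
Since p(5) = 0, t = 5 is a root.
Dividing by (t - 5) leaves t^2 - 10t - 11.
The quadratic factors as (t + 1)·(t - 11).
Eigenvalues: -1, 5, 11.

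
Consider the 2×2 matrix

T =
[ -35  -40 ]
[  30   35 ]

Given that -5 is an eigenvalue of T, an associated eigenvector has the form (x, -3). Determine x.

4

We need (T + 5I)v = 0.
T + 5I = [[-30, -40], [30, 40]].
Row 1: (-30)·x + (-40)·-3 = 0
Row 2: (30)·x + (40)·-3 = 0
Solving gives x = 4.
Check: T·(4, -3) = (-20, 15) = -5·(4, -3).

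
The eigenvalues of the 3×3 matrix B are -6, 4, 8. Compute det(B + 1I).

If B has eigenvalues -6, 4, 8, then B + 1I has eigenvalues -5, 5, 9.
det(B + 1I) = (-5) · (5) · (9) = -225.

-225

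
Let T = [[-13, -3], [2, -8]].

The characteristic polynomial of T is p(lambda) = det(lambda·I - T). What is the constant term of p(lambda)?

110

p(lambda) = lambda^2 + 21·lambda + 110.
The constant term is 110.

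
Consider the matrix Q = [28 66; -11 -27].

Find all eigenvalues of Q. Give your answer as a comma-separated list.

-5, 6

det(Q - λI) = (28 - λ)(-27 - λ) - (66)·(-11) = λ^2 - λ - 30.
This factors as (λ + 5)·(λ - 6) = 0.
Eigenvalues: -5, 6.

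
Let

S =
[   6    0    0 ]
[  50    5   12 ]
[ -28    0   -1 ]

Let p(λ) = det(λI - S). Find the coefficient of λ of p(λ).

p(λ) = λ^3 - 10λ^2 + 19λ + 30.
The coefficient of λ is 19.

19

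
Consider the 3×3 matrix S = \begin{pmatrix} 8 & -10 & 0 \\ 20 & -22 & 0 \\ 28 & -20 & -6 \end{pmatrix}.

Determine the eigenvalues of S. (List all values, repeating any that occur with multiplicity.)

-12, -6, -2

Set up det(lambda·I - S) = 0.
Cofactor expansion gives p(lambda) = lambda^3 + 20·lambda^2 + 108·lambda + 144.
Since p(-2) = 0, lambda = -2 is a root.
Factor out (lambda + 2): p(lambda) = (lambda + 2)·(lambda^2 + 18·lambda + 72).
The quadratic factors as (lambda + 12)·(lambda + 6).
Eigenvalues: -12, -6, -2.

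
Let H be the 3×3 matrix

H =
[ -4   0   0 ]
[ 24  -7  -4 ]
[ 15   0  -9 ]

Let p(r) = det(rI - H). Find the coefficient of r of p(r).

127

p(r) = r^3 + 20r^2 + 127r + 252.
The coefficient of r is 127.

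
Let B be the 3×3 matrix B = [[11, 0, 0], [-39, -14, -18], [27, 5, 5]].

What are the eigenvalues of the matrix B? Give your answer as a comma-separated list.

-5, -4, 11

The characteristic polynomial is p(λ) = det(λI - B).
Expanding the 3×3 determinant: p(λ) = λ^3 - 2λ^2 - 79λ - 220.
Since p(-4) = 0, λ = -4 is a root.
Factor out (λ + 4): p(λ) = (λ + 4)·(λ^2 - 6λ - 55).
The quadratic factors as (λ + 5)·(λ - 11).
Eigenvalues: -5, -4, 11.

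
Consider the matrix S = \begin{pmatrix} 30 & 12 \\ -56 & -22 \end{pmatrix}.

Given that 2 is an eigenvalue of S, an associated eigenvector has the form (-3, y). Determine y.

7

We need (S - 2I)v = 0.
S - 2I = [[28, 12], [-56, -24]].
Row 1: (28)·-3 + (12)·y = 0
Row 2: (-56)·-3 + (-24)·y = 0
Solving gives y = 7.
Check: S·(-3, 7) = (-6, 14) = 2·(-3, 7).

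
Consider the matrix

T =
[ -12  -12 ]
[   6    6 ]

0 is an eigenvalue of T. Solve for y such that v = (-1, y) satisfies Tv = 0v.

1

We need (T)v = 0.
T = [[-12, -12], [6, 6]].
Row 1: (-12)·-1 + (-12)·y = 0
Row 2: (6)·-1 + (6)·y = 0
Solving gives y = 1.
Check: T·(-1, 1) = (0, 0) = 0·(-1, 1).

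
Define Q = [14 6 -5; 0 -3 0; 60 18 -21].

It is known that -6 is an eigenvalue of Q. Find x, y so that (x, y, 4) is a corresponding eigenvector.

1, 0

We need (Q + 6I)v = 0.
Q + 6I = [[20, 6, -5], [0, 3, 0], [60, 18, -15]].
Row 1: (20)·x + (6)·y + (-5)·4 = 0
Row 2: (0)·x + (3)·y + (0)·4 = 0
Row 3: (60)·x + (18)·y + (-15)·4 = 0
Solving gives x = 1, y = 0.
Check: Q·(1, 0, 4) = (-6, 0, -24) = -6·(1, 0, 4).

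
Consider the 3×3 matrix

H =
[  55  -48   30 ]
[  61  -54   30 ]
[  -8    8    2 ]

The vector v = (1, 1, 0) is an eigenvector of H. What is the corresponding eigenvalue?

7

Compute Hv: H·(1, 1, 0) = (7, 7, 0).
Since Hv = λv, compare component 1: 7 = λ·1, so λ = 7.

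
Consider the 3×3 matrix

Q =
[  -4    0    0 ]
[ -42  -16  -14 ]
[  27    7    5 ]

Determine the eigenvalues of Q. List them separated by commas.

Compute the characteristic polynomial p(μ) = det(μI - Q).
Expanding the 3×3 determinant: p(μ) = μ^3 + 15μ^2 + 62μ + 72.
Rational-root test: μ = -9 gives p(-9) = 0.
Dividing by (μ + 9) leaves μ^2 + 6μ + 8.
The quadratic factors as (μ + 4)·(μ + 2).
Eigenvalues: -9, -4, -2.

-9, -4, -2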